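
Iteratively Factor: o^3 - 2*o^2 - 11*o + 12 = (o - 4)*(o^2 + 2*o - 3) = (o - 4)*(o - 1)*(o + 3)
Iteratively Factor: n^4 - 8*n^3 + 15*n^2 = (n)*(n^3 - 8*n^2 + 15*n) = n*(n - 3)*(n^2 - 5*n) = n^2*(n - 3)*(n - 5)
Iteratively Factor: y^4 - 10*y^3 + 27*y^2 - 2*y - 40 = (y + 1)*(y^3 - 11*y^2 + 38*y - 40) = (y - 2)*(y + 1)*(y^2 - 9*y + 20) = (y - 5)*(y - 2)*(y + 1)*(y - 4)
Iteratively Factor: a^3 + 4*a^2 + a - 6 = (a - 1)*(a^2 + 5*a + 6) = (a - 1)*(a + 3)*(a + 2)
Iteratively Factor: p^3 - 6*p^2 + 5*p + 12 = (p - 3)*(p^2 - 3*p - 4) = (p - 4)*(p - 3)*(p + 1)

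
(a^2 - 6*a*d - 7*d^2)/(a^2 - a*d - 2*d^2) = (a - 7*d)/(a - 2*d)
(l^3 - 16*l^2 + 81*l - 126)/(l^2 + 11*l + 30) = (l^3 - 16*l^2 + 81*l - 126)/(l^2 + 11*l + 30)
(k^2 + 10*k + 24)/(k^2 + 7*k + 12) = (k + 6)/(k + 3)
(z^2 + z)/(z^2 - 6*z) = (z + 1)/(z - 6)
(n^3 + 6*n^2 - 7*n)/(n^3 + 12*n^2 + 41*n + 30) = n*(n^2 + 6*n - 7)/(n^3 + 12*n^2 + 41*n + 30)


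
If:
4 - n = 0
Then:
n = 4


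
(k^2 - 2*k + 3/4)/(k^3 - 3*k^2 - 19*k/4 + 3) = (2*k - 3)/(2*k^2 - 5*k - 12)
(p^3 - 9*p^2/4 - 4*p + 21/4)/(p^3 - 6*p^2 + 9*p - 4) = (4*p^2 - 5*p - 21)/(4*(p^2 - 5*p + 4))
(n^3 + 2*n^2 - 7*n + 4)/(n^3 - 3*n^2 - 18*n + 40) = (n^2 - 2*n + 1)/(n^2 - 7*n + 10)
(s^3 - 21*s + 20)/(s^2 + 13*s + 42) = (s^3 - 21*s + 20)/(s^2 + 13*s + 42)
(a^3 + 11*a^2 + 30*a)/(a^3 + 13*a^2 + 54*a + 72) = a*(a + 5)/(a^2 + 7*a + 12)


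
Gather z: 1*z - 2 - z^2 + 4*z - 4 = -z^2 + 5*z - 6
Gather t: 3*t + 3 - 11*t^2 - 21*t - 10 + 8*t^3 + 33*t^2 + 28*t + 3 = 8*t^3 + 22*t^2 + 10*t - 4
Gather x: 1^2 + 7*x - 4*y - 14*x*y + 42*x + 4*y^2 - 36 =x*(49 - 14*y) + 4*y^2 - 4*y - 35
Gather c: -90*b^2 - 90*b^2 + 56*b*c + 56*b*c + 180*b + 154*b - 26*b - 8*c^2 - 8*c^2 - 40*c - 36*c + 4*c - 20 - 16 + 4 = -180*b^2 + 308*b - 16*c^2 + c*(112*b - 72) - 32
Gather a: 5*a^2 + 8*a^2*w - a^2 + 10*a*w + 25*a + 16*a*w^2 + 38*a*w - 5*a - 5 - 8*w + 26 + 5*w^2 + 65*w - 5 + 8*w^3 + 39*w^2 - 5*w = a^2*(8*w + 4) + a*(16*w^2 + 48*w + 20) + 8*w^3 + 44*w^2 + 52*w + 16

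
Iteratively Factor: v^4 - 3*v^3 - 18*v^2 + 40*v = (v - 5)*(v^3 + 2*v^2 - 8*v) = (v - 5)*(v + 4)*(v^2 - 2*v) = (v - 5)*(v - 2)*(v + 4)*(v)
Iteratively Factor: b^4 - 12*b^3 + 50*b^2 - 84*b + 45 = (b - 1)*(b^3 - 11*b^2 + 39*b - 45) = (b - 5)*(b - 1)*(b^2 - 6*b + 9) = (b - 5)*(b - 3)*(b - 1)*(b - 3)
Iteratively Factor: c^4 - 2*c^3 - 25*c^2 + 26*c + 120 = (c + 2)*(c^3 - 4*c^2 - 17*c + 60) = (c - 3)*(c + 2)*(c^2 - c - 20) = (c - 3)*(c + 2)*(c + 4)*(c - 5)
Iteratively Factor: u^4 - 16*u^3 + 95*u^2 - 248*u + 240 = (u - 4)*(u^3 - 12*u^2 + 47*u - 60) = (u - 4)*(u - 3)*(u^2 - 9*u + 20) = (u - 4)^2*(u - 3)*(u - 5)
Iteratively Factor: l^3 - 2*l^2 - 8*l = (l + 2)*(l^2 - 4*l) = l*(l + 2)*(l - 4)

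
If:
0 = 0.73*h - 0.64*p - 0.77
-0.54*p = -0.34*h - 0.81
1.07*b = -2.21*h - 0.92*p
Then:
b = -15.08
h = 5.29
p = 4.83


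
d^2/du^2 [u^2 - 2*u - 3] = 2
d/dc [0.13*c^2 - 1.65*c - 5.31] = 0.26*c - 1.65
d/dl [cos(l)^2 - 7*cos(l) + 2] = (7 - 2*cos(l))*sin(l)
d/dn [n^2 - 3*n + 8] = 2*n - 3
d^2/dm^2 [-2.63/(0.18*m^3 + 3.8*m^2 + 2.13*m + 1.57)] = ((2.8404*m + 19.988)*(0.18*m^3 + 3.8*m^2 + 2.13*m + 1.57) - 2.63*(0.54*m^2 + 7.6*m + 2.13)*(1.08*m^2 + 15.2*m + 4.26))/(0.18*m^3 + 3.8*m^2 + 2.13*m + 1.57)^3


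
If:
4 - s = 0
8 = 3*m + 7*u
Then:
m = 8/3 - 7*u/3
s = 4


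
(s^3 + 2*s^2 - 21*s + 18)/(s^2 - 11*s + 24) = (s^2 + 5*s - 6)/(s - 8)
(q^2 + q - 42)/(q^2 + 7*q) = (q - 6)/q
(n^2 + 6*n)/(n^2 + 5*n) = (n + 6)/(n + 5)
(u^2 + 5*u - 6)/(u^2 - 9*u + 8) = (u + 6)/(u - 8)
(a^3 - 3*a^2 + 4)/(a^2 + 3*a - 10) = (a^2 - a - 2)/(a + 5)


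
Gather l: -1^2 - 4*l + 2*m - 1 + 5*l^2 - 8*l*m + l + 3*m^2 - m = 5*l^2 + l*(-8*m - 3) + 3*m^2 + m - 2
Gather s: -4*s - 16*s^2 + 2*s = -16*s^2 - 2*s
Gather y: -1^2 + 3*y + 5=3*y + 4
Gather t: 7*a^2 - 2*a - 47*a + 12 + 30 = 7*a^2 - 49*a + 42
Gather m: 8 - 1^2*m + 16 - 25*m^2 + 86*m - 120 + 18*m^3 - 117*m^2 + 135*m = 18*m^3 - 142*m^2 + 220*m - 96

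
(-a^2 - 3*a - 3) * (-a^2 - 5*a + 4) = a^4 + 8*a^3 + 14*a^2 + 3*a - 12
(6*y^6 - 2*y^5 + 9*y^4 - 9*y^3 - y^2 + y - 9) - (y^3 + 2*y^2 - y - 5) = 6*y^6 - 2*y^5 + 9*y^4 - 10*y^3 - 3*y^2 + 2*y - 4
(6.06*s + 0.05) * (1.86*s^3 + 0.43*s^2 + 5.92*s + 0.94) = 11.2716*s^4 + 2.6988*s^3 + 35.8967*s^2 + 5.9924*s + 0.047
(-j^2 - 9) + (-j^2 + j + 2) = -2*j^2 + j - 7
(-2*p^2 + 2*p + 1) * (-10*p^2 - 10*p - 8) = 20*p^4 - 14*p^2 - 26*p - 8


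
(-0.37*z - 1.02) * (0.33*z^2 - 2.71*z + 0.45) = -0.1221*z^3 + 0.6661*z^2 + 2.5977*z - 0.459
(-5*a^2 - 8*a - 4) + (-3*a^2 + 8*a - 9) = -8*a^2 - 13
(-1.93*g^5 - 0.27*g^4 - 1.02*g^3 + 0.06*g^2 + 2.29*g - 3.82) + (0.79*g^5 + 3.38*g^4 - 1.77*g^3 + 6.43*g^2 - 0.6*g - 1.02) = -1.14*g^5 + 3.11*g^4 - 2.79*g^3 + 6.49*g^2 + 1.69*g - 4.84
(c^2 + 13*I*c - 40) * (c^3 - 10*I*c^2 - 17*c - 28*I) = c^5 + 3*I*c^4 + 73*c^3 + 151*I*c^2 + 1044*c + 1120*I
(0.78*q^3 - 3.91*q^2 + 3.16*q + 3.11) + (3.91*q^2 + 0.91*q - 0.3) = 0.78*q^3 + 4.07*q + 2.81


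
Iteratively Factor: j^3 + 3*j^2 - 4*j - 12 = (j + 2)*(j^2 + j - 6) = (j - 2)*(j + 2)*(j + 3)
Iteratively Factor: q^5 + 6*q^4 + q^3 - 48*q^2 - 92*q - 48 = (q + 2)*(q^4 + 4*q^3 - 7*q^2 - 34*q - 24) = (q + 2)*(q + 4)*(q^3 - 7*q - 6) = (q + 1)*(q + 2)*(q + 4)*(q^2 - q - 6) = (q - 3)*(q + 1)*(q + 2)*(q + 4)*(q + 2)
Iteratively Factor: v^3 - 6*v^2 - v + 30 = (v - 3)*(v^2 - 3*v - 10) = (v - 5)*(v - 3)*(v + 2)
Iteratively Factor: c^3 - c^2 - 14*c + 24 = (c - 3)*(c^2 + 2*c - 8) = (c - 3)*(c - 2)*(c + 4)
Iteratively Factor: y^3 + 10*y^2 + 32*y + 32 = (y + 2)*(y^2 + 8*y + 16) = (y + 2)*(y + 4)*(y + 4)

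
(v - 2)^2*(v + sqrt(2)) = v^3 - 4*v^2 + sqrt(2)*v^2 - 4*sqrt(2)*v + 4*v + 4*sqrt(2)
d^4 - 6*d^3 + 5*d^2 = d^2*(d - 5)*(d - 1)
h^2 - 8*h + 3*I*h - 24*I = (h - 8)*(h + 3*I)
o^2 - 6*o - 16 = (o - 8)*(o + 2)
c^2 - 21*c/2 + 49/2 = (c - 7)*(c - 7/2)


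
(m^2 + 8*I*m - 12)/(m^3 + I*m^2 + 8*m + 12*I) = (m + 6*I)/(m^2 - I*m + 6)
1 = 1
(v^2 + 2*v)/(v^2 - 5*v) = (v + 2)/(v - 5)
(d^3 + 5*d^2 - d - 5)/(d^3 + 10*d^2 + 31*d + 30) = (d^2 - 1)/(d^2 + 5*d + 6)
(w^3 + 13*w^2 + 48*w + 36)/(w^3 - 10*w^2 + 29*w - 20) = (w^3 + 13*w^2 + 48*w + 36)/(w^3 - 10*w^2 + 29*w - 20)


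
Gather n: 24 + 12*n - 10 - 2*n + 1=10*n + 15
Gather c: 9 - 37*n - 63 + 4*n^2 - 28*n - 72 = 4*n^2 - 65*n - 126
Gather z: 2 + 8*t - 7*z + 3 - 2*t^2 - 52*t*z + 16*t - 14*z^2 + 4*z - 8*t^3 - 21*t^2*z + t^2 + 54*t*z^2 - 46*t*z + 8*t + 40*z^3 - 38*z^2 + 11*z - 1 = -8*t^3 - t^2 + 32*t + 40*z^3 + z^2*(54*t - 52) + z*(-21*t^2 - 98*t + 8) + 4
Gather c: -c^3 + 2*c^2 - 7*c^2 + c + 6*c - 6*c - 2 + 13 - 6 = -c^3 - 5*c^2 + c + 5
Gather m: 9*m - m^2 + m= -m^2 + 10*m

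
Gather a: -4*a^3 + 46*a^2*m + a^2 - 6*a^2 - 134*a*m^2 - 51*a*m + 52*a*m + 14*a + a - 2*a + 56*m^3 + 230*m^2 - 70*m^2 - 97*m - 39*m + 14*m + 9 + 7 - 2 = -4*a^3 + a^2*(46*m - 5) + a*(-134*m^2 + m + 13) + 56*m^3 + 160*m^2 - 122*m + 14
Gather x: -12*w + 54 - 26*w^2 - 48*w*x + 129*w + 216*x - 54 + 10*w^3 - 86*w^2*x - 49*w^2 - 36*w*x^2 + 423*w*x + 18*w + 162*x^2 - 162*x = 10*w^3 - 75*w^2 + 135*w + x^2*(162 - 36*w) + x*(-86*w^2 + 375*w + 54)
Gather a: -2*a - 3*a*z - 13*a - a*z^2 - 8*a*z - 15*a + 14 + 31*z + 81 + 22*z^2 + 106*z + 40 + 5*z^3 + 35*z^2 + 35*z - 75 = a*(-z^2 - 11*z - 30) + 5*z^3 + 57*z^2 + 172*z + 60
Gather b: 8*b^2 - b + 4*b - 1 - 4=8*b^2 + 3*b - 5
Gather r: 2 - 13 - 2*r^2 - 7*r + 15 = -2*r^2 - 7*r + 4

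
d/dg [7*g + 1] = 7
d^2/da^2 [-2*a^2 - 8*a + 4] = -4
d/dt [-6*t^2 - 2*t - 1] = -12*t - 2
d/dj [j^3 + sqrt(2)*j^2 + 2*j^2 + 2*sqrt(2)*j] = 3*j^2 + 2*sqrt(2)*j + 4*j + 2*sqrt(2)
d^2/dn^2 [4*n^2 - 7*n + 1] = 8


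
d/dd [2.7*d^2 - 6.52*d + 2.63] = 5.4*d - 6.52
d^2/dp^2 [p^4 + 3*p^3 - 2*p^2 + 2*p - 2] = 12*p^2 + 18*p - 4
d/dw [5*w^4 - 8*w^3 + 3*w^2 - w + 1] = 20*w^3 - 24*w^2 + 6*w - 1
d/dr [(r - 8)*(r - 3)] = 2*r - 11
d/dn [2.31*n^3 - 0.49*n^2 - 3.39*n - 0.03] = 6.93*n^2 - 0.98*n - 3.39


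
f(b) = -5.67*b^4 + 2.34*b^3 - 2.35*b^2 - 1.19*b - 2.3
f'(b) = -22.68*b^3 + 7.02*b^2 - 4.7*b - 1.19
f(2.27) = -140.29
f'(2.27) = -240.98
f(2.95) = -395.60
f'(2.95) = -536.21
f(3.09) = -476.29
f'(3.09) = -617.83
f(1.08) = -11.09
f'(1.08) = -26.65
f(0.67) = -4.59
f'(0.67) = -8.01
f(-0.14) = -2.19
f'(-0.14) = -0.33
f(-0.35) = -2.36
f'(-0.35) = 2.29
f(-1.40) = -33.44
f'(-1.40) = 81.38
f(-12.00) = -121943.06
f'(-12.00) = 40257.13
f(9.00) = -35698.37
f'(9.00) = -16008.59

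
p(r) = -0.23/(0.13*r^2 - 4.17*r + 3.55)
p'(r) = -0.23*(4.17 - 0.26*r)/(0.13*r^2 - 4.17*r + 3.55)^2 = (0.0598*r - 0.9591)/(0.13*r^2 - 4.17*r + 3.55)^2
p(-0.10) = -0.06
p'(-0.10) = -0.06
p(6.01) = 0.01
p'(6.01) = -0.00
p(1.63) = 0.08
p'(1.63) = -0.10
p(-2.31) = -0.02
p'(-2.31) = -0.01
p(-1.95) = -0.02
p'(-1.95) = -0.01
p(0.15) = -0.08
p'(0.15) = -0.11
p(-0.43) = -0.04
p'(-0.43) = -0.03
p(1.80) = 0.07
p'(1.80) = -0.07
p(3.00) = 0.03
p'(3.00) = -0.01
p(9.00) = 0.01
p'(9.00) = -0.00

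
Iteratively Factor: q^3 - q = (q + 1)*(q^2 - q) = (q - 1)*(q + 1)*(q)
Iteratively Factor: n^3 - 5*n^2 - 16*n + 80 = (n + 4)*(n^2 - 9*n + 20) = (n - 5)*(n + 4)*(n - 4)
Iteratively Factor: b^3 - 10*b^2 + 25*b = (b - 5)*(b^2 - 5*b) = b*(b - 5)*(b - 5)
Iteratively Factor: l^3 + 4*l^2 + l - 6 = (l - 1)*(l^2 + 5*l + 6) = (l - 1)*(l + 3)*(l + 2)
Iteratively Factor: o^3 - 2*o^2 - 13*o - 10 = (o + 2)*(o^2 - 4*o - 5) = (o - 5)*(o + 2)*(o + 1)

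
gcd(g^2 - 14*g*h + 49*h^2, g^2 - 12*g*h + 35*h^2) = g - 7*h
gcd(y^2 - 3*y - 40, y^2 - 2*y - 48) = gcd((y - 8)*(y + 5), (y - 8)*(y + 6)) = y - 8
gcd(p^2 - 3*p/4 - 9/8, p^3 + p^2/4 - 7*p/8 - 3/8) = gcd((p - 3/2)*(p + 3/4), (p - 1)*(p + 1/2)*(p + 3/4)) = p + 3/4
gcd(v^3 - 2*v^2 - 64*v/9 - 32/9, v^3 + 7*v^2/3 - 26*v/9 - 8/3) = v + 2/3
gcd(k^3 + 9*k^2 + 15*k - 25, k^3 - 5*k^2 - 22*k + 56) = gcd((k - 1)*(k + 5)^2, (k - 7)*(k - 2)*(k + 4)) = 1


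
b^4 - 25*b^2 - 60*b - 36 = (b - 6)*(b + 1)*(b + 2)*(b + 3)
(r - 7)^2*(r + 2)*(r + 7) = r^4 - 5*r^3 - 63*r^2 + 245*r + 686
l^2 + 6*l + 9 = (l + 3)^2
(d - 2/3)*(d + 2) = d^2 + 4*d/3 - 4/3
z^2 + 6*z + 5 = (z + 1)*(z + 5)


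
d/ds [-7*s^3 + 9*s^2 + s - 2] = -21*s^2 + 18*s + 1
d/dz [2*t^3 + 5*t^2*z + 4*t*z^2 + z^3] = 5*t^2 + 8*t*z + 3*z^2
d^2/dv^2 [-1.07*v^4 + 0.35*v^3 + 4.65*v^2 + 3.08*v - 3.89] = -12.84*v^2 + 2.1*v + 9.3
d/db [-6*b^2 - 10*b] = -12*b - 10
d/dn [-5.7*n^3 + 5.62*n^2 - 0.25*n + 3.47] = -17.1*n^2 + 11.24*n - 0.25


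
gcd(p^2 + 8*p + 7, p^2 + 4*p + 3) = p + 1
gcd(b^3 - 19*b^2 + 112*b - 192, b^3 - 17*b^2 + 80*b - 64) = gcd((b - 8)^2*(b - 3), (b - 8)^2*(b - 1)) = b^2 - 16*b + 64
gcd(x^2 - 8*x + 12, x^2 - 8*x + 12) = x^2 - 8*x + 12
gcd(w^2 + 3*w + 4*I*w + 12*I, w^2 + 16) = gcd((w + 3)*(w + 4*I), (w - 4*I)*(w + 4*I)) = w + 4*I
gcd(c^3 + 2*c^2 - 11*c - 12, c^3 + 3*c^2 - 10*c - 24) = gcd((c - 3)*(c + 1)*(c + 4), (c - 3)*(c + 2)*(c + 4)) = c^2 + c - 12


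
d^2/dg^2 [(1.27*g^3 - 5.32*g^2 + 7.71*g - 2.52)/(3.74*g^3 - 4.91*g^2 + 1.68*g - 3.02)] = (-5.6843418860808e-14*g^7 - 102.185028*g^6 + 599.188392000001*g^5 - 899.783412*g^4 + 55.7735780000003*g^3 + 1020.133752*g^2 - 662.510604*g + 41.703088)/(52.313624*g^9 - 206.037348*g^8 + 340.990386*g^7 - 430.201499*g^6 + 485.91696*g^5 - 373.844922*g^4 + 256.540776*g^3 - 159.914436*g^2 + 45.966816*g - 27.543608)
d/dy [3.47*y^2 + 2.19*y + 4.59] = 6.94*y + 2.19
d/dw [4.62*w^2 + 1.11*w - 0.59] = 9.24*w + 1.11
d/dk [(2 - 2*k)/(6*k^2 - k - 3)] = 2*(-6*k^2 + k + (k - 1)*(12*k - 1) + 3)/(-6*k^2 + k + 3)^2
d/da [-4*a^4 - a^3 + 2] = a^2*(-16*a - 3)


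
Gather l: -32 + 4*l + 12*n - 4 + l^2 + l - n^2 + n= l^2 + 5*l - n^2 + 13*n - 36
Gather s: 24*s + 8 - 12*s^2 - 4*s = -12*s^2 + 20*s + 8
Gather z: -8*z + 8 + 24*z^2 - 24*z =24*z^2 - 32*z + 8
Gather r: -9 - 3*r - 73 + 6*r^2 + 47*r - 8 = 6*r^2 + 44*r - 90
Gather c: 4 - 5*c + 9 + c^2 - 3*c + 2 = c^2 - 8*c + 15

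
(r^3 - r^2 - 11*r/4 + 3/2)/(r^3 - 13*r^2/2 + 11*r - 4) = (r + 3/2)/(r - 4)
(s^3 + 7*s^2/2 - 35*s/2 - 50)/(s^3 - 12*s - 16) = (2*s^2 + 15*s + 25)/(2*(s^2 + 4*s + 4))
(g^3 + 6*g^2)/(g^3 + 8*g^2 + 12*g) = g/(g + 2)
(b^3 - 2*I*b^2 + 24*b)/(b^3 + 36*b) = (b + 4*I)/(b + 6*I)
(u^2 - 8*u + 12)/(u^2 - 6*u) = (u - 2)/u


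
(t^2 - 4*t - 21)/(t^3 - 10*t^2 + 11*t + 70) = (t + 3)/(t^2 - 3*t - 10)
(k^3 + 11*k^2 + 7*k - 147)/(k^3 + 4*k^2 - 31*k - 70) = (k^2 + 4*k - 21)/(k^2 - 3*k - 10)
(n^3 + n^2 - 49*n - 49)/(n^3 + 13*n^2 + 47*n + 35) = (n - 7)/(n + 5)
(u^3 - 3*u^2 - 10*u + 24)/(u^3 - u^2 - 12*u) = (u - 2)/u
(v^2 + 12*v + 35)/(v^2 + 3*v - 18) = (v^2 + 12*v + 35)/(v^2 + 3*v - 18)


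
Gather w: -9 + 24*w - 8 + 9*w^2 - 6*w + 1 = 9*w^2 + 18*w - 16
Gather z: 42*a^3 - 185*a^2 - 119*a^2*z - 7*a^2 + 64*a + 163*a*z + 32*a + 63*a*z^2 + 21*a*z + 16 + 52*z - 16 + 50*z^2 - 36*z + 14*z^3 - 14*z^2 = 42*a^3 - 192*a^2 + 96*a + 14*z^3 + z^2*(63*a + 36) + z*(-119*a^2 + 184*a + 16)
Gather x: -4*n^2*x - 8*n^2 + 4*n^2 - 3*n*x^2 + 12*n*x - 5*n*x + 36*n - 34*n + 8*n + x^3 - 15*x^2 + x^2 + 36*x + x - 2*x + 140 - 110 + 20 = -4*n^2 + 10*n + x^3 + x^2*(-3*n - 14) + x*(-4*n^2 + 7*n + 35) + 50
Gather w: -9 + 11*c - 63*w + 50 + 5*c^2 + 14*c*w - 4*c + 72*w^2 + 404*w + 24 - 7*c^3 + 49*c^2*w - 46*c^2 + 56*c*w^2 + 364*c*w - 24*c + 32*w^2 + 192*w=-7*c^3 - 41*c^2 - 17*c + w^2*(56*c + 104) + w*(49*c^2 + 378*c + 533) + 65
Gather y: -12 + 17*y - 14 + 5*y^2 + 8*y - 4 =5*y^2 + 25*y - 30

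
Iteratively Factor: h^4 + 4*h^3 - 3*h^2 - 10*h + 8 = (h - 1)*(h^3 + 5*h^2 + 2*h - 8) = (h - 1)*(h + 4)*(h^2 + h - 2) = (h - 1)*(h + 2)*(h + 4)*(h - 1)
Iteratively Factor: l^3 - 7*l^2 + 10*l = (l - 5)*(l^2 - 2*l) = l*(l - 5)*(l - 2)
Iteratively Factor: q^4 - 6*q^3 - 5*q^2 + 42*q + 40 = (q + 1)*(q^3 - 7*q^2 + 2*q + 40) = (q - 5)*(q + 1)*(q^2 - 2*q - 8) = (q - 5)*(q + 1)*(q + 2)*(q - 4)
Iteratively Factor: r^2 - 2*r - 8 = (r + 2)*(r - 4)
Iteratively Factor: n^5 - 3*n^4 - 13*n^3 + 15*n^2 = (n - 5)*(n^4 + 2*n^3 - 3*n^2) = (n - 5)*(n + 3)*(n^3 - n^2) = n*(n - 5)*(n + 3)*(n^2 - n) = n^2*(n - 5)*(n + 3)*(n - 1)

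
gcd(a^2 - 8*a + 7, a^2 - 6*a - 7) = a - 7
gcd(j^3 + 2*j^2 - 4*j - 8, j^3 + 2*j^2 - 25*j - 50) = j + 2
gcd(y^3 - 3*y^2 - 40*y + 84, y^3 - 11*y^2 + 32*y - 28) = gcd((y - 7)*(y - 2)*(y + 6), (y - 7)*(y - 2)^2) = y^2 - 9*y + 14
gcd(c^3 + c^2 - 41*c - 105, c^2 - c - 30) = c + 5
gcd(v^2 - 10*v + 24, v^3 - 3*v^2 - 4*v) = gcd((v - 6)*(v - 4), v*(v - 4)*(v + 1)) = v - 4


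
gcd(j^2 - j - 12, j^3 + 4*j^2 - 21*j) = 1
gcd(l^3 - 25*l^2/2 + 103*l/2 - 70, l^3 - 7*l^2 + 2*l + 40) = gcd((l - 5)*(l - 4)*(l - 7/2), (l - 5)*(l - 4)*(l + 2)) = l^2 - 9*l + 20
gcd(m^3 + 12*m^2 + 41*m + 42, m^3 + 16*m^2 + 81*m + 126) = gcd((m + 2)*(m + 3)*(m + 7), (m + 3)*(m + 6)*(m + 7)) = m^2 + 10*m + 21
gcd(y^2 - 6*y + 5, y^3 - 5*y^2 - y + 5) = y^2 - 6*y + 5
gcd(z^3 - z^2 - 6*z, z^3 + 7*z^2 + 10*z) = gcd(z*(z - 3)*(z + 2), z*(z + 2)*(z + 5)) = z^2 + 2*z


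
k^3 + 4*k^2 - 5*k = k*(k - 1)*(k + 5)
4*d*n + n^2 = n*(4*d + n)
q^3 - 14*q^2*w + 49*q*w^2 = q*(q - 7*w)^2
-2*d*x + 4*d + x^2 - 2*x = (-2*d + x)*(x - 2)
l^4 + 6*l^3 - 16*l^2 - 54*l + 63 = (l - 3)*(l - 1)*(l + 3)*(l + 7)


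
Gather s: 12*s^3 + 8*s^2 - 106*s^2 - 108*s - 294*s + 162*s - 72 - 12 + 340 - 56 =12*s^3 - 98*s^2 - 240*s + 200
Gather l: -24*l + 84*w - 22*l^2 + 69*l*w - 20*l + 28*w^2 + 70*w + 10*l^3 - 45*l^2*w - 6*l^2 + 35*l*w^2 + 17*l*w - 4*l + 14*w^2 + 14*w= 10*l^3 + l^2*(-45*w - 28) + l*(35*w^2 + 86*w - 48) + 42*w^2 + 168*w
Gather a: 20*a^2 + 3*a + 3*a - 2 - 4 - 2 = 20*a^2 + 6*a - 8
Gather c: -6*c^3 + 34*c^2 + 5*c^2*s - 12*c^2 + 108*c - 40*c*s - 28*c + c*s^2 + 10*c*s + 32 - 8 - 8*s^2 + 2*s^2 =-6*c^3 + c^2*(5*s + 22) + c*(s^2 - 30*s + 80) - 6*s^2 + 24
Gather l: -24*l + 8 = 8 - 24*l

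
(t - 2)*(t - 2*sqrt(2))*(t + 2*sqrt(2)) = t^3 - 2*t^2 - 8*t + 16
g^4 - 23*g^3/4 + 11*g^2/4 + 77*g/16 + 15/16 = (g - 5)*(g - 3/2)*(g + 1/4)*(g + 1/2)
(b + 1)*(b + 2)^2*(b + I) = b^4 + 5*b^3 + I*b^3 + 8*b^2 + 5*I*b^2 + 4*b + 8*I*b + 4*I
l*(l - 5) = l^2 - 5*l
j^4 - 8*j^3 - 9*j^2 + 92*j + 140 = (j - 7)*(j - 5)*(j + 2)^2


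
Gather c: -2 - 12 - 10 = -24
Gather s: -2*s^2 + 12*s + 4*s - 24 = -2*s^2 + 16*s - 24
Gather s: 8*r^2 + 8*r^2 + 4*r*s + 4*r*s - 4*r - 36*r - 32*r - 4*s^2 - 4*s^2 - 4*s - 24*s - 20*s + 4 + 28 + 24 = 16*r^2 - 72*r - 8*s^2 + s*(8*r - 48) + 56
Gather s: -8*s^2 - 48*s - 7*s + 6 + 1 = -8*s^2 - 55*s + 7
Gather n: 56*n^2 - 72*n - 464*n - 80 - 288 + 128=56*n^2 - 536*n - 240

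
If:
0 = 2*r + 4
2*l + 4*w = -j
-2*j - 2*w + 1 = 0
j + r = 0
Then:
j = 2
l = 2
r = -2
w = -3/2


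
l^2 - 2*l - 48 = (l - 8)*(l + 6)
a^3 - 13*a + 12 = (a - 3)*(a - 1)*(a + 4)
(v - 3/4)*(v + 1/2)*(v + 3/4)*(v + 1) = v^4 + 3*v^3/2 - v^2/16 - 27*v/32 - 9/32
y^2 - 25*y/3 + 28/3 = (y - 7)*(y - 4/3)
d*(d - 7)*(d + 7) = d^3 - 49*d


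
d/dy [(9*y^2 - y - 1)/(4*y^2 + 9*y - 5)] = (85*y^2 - 82*y + 14)/(16*y^4 + 72*y^3 + 41*y^2 - 90*y + 25)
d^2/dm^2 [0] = 0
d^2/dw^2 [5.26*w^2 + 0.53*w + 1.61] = 10.5200000000000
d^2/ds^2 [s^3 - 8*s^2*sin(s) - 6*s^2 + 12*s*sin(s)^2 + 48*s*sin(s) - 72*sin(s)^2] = 8*s^2*sin(s) - 48*s*sin(s) - 32*s*cos(s) + 24*s*cos(2*s) + 6*s - 16*sin(s) + 24*sin(2*s) + 96*cos(s) - 144*cos(2*s) - 12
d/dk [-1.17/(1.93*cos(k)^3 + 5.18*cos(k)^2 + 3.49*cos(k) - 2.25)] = (6.7743*sin(k)^2 - 12.1212*cos(k) - 10.8576)*sin(k)/(1.93*cos(k)^3 + 5.18*cos(k)^2 + 3.49*cos(k) - 2.25)^2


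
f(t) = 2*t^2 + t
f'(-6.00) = -23.00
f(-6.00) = 66.00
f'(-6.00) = -23.00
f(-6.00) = 66.00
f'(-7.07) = -27.28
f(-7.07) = 92.90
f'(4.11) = 17.44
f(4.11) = 37.89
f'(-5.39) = -20.56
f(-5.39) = 52.71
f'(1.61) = 7.44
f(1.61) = 6.79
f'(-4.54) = -17.16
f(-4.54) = 36.68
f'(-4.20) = -15.80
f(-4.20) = 31.08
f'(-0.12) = 0.52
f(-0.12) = -0.09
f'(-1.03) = -3.12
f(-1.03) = 1.09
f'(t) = 4*t + 1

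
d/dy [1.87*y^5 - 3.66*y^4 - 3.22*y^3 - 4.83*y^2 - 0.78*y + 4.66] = 9.35*y^4 - 14.64*y^3 - 9.66*y^2 - 9.66*y - 0.78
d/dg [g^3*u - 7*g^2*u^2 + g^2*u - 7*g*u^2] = u*(3*g^2 - 14*g*u + 2*g - 7*u)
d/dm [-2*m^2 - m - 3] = -4*m - 1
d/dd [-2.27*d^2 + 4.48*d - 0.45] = 4.48 - 4.54*d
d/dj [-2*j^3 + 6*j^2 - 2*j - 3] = -6*j^2 + 12*j - 2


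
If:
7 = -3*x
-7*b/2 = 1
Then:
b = -2/7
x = -7/3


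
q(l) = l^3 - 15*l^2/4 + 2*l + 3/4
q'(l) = 3*l^2 - 15*l/2 + 2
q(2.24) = -2.35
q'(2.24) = 0.25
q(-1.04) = -6.51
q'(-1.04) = 13.04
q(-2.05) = -27.72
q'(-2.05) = 29.98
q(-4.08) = -137.75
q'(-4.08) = 82.54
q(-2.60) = -47.38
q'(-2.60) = 41.78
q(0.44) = 0.99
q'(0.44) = -0.72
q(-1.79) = -20.58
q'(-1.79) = 25.04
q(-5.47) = -286.06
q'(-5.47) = 132.79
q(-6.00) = -362.25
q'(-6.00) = 155.00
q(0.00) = 0.75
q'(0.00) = 2.00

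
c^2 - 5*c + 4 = (c - 4)*(c - 1)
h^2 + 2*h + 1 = (h + 1)^2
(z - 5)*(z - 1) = z^2 - 6*z + 5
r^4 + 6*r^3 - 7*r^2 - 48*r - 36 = (r - 3)*(r + 1)*(r + 2)*(r + 6)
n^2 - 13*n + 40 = (n - 8)*(n - 5)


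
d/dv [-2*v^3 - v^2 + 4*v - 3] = -6*v^2 - 2*v + 4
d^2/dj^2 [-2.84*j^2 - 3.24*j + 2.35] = -5.68000000000000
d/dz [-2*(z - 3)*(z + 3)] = -4*z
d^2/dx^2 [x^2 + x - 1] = 2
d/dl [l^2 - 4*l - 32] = 2*l - 4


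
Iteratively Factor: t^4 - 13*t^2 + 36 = (t - 2)*(t^3 + 2*t^2 - 9*t - 18) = (t - 2)*(t + 3)*(t^2 - t - 6) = (t - 2)*(t + 2)*(t + 3)*(t - 3)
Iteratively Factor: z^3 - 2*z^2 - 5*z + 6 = (z - 3)*(z^2 + z - 2) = (z - 3)*(z + 2)*(z - 1)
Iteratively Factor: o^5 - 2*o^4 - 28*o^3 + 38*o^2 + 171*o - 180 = (o - 1)*(o^4 - o^3 - 29*o^2 + 9*o + 180) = (o - 1)*(o + 3)*(o^3 - 4*o^2 - 17*o + 60) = (o - 5)*(o - 1)*(o + 3)*(o^2 + o - 12) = (o - 5)*(o - 3)*(o - 1)*(o + 3)*(o + 4)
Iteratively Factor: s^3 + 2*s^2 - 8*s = (s - 2)*(s^2 + 4*s) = s*(s - 2)*(s + 4)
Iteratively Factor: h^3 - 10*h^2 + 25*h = (h)*(h^2 - 10*h + 25) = h*(h - 5)*(h - 5)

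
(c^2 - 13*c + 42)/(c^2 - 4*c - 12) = (c - 7)/(c + 2)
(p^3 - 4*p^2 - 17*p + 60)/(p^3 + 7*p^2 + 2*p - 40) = (p^2 - 8*p + 15)/(p^2 + 3*p - 10)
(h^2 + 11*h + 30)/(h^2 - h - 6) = (h^2 + 11*h + 30)/(h^2 - h - 6)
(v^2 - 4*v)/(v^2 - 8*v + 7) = v*(v - 4)/(v^2 - 8*v + 7)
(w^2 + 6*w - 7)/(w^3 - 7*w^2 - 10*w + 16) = (w + 7)/(w^2 - 6*w - 16)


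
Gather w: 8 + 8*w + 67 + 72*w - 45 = 80*w + 30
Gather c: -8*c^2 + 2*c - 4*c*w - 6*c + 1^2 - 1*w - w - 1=-8*c^2 + c*(-4*w - 4) - 2*w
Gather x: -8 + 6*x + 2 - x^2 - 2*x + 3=-x^2 + 4*x - 3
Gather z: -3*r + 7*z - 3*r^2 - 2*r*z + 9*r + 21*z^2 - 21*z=-3*r^2 + 6*r + 21*z^2 + z*(-2*r - 14)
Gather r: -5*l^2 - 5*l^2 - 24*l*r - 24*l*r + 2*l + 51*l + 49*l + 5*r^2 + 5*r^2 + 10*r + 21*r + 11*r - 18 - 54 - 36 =-10*l^2 + 102*l + 10*r^2 + r*(42 - 48*l) - 108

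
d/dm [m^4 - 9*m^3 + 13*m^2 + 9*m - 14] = 4*m^3 - 27*m^2 + 26*m + 9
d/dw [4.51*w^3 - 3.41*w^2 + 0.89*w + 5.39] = 13.53*w^2 - 6.82*w + 0.89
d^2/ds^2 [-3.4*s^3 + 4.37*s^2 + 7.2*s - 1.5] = 8.74 - 20.4*s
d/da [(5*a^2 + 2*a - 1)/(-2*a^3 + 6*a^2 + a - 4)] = (10*a^4 + 8*a^3 - 13*a^2 - 28*a - 7)/(4*a^6 - 24*a^5 + 32*a^4 + 28*a^3 - 47*a^2 - 8*a + 16)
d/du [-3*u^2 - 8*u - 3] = -6*u - 8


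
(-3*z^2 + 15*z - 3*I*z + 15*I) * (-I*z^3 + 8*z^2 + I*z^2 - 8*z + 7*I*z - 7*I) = 3*I*z^5 - 27*z^4 - 18*I*z^4 + 162*z^3 - 30*I*z^3 - 114*z^2 + 270*I*z^2 - 126*z - 225*I*z + 105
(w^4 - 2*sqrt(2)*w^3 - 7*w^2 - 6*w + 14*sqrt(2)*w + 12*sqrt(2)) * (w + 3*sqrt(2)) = w^5 + sqrt(2)*w^4 - 19*w^3 - 7*sqrt(2)*w^2 - 6*w^2 - 6*sqrt(2)*w + 84*w + 72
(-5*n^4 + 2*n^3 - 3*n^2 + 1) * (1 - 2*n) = 10*n^5 - 9*n^4 + 8*n^3 - 3*n^2 - 2*n + 1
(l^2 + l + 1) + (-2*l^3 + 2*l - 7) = -2*l^3 + l^2 + 3*l - 6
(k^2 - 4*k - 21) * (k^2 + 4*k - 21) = k^4 - 58*k^2 + 441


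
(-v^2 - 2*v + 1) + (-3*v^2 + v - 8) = -4*v^2 - v - 7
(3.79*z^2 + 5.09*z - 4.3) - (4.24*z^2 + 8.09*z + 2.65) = -0.45*z^2 - 3.0*z - 6.95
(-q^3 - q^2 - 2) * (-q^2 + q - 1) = q^5 + 3*q^2 - 2*q + 2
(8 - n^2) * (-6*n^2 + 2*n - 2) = 6*n^4 - 2*n^3 - 46*n^2 + 16*n - 16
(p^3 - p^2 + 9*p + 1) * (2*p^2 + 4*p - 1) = 2*p^5 + 2*p^4 + 13*p^3 + 39*p^2 - 5*p - 1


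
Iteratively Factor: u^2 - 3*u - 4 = (u + 1)*(u - 4)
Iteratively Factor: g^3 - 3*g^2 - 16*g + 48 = (g - 4)*(g^2 + g - 12) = (g - 4)*(g - 3)*(g + 4)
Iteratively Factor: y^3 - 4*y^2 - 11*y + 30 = (y + 3)*(y^2 - 7*y + 10) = (y - 5)*(y + 3)*(y - 2)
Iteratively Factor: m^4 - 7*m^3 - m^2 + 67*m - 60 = (m - 4)*(m^3 - 3*m^2 - 13*m + 15) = (m - 4)*(m - 1)*(m^2 - 2*m - 15) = (m - 5)*(m - 4)*(m - 1)*(m + 3)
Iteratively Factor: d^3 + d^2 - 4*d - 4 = (d + 1)*(d^2 - 4) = (d - 2)*(d + 1)*(d + 2)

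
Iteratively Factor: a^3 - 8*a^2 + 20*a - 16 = (a - 2)*(a^2 - 6*a + 8) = (a - 4)*(a - 2)*(a - 2)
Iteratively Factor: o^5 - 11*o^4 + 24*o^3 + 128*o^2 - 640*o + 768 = (o - 3)*(o^4 - 8*o^3 + 128*o - 256) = (o - 4)*(o - 3)*(o^3 - 4*o^2 - 16*o + 64) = (o - 4)^2*(o - 3)*(o^2 - 16) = (o - 4)^2*(o - 3)*(o + 4)*(o - 4)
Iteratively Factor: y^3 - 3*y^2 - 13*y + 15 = (y - 1)*(y^2 - 2*y - 15) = (y - 1)*(y + 3)*(y - 5)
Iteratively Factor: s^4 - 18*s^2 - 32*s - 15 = (s - 5)*(s^3 + 5*s^2 + 7*s + 3) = (s - 5)*(s + 3)*(s^2 + 2*s + 1) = (s - 5)*(s + 1)*(s + 3)*(s + 1)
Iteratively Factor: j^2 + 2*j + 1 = (j + 1)*(j + 1)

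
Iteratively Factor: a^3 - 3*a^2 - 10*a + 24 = (a + 3)*(a^2 - 6*a + 8) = (a - 2)*(a + 3)*(a - 4)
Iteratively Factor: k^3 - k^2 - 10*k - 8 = (k + 1)*(k^2 - 2*k - 8) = (k + 1)*(k + 2)*(k - 4)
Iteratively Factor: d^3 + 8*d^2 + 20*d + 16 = (d + 2)*(d^2 + 6*d + 8) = (d + 2)*(d + 4)*(d + 2)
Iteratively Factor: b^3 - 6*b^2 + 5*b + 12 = (b - 3)*(b^2 - 3*b - 4) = (b - 4)*(b - 3)*(b + 1)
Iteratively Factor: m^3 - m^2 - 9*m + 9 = (m - 3)*(m^2 + 2*m - 3) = (m - 3)*(m + 3)*(m - 1)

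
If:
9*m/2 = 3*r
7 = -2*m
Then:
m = -7/2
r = -21/4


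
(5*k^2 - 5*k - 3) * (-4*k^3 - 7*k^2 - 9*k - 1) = -20*k^5 - 15*k^4 + 2*k^3 + 61*k^2 + 32*k + 3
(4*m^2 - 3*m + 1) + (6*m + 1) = 4*m^2 + 3*m + 2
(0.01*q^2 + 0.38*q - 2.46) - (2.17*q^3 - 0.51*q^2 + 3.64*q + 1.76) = -2.17*q^3 + 0.52*q^2 - 3.26*q - 4.22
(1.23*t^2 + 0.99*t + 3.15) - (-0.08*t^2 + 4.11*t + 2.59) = 1.31*t^2 - 3.12*t + 0.56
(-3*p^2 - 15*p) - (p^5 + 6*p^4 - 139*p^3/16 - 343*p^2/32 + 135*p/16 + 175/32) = -p^5 - 6*p^4 + 139*p^3/16 + 247*p^2/32 - 375*p/16 - 175/32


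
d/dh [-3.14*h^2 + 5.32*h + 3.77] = 5.32 - 6.28*h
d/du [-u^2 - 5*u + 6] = -2*u - 5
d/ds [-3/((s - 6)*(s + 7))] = 3*(2*s + 1)/((s - 6)^2*(s + 7)^2)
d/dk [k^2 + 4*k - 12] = 2*k + 4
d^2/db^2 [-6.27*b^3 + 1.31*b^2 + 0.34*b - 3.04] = 2.62 - 37.62*b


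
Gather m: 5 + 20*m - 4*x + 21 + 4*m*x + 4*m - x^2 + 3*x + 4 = m*(4*x + 24) - x^2 - x + 30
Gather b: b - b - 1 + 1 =0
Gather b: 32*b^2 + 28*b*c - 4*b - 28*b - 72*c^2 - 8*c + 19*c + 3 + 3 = 32*b^2 + b*(28*c - 32) - 72*c^2 + 11*c + 6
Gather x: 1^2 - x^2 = 1 - x^2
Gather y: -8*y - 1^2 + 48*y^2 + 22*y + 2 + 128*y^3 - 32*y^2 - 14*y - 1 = 128*y^3 + 16*y^2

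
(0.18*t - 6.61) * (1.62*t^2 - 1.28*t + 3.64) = 0.2916*t^3 - 10.9386*t^2 + 9.116*t - 24.0604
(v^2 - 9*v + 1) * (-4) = -4*v^2 + 36*v - 4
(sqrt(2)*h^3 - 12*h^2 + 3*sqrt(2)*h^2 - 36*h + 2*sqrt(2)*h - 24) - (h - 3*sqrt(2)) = sqrt(2)*h^3 - 12*h^2 + 3*sqrt(2)*h^2 - 37*h + 2*sqrt(2)*h - 24 + 3*sqrt(2)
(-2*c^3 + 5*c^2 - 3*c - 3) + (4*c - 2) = -2*c^3 + 5*c^2 + c - 5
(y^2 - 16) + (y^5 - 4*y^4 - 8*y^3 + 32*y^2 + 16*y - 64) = y^5 - 4*y^4 - 8*y^3 + 33*y^2 + 16*y - 80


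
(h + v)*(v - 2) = h*v - 2*h + v^2 - 2*v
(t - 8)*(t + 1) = t^2 - 7*t - 8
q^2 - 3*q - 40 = (q - 8)*(q + 5)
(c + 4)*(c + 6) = c^2 + 10*c + 24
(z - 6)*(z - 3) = z^2 - 9*z + 18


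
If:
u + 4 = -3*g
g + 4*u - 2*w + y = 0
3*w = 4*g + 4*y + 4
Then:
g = -5*y/41 - 56/41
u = 15*y/41 + 4/41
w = 48*y/41 - 20/41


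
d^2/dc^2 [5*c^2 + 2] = 10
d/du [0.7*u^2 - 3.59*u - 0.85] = 1.4*u - 3.59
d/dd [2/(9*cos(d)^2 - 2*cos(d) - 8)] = 4*(9*cos(d) - 1)*sin(d)/(-9*cos(d)^2 + 2*cos(d) + 8)^2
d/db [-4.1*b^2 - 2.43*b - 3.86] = -8.2*b - 2.43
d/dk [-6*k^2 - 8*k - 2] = -12*k - 8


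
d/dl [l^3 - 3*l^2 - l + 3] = 3*l^2 - 6*l - 1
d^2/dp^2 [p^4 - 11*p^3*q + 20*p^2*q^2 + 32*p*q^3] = 12*p^2 - 66*p*q + 40*q^2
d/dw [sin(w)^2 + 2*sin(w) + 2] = 2*(sin(w) + 1)*cos(w)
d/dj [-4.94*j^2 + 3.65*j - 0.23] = 3.65 - 9.88*j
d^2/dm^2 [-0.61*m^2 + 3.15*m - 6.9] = -1.22000000000000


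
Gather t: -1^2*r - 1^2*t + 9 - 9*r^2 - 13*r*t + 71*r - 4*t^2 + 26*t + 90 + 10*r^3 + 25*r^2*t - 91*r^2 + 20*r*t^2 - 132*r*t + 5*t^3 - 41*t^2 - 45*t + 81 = 10*r^3 - 100*r^2 + 70*r + 5*t^3 + t^2*(20*r - 45) + t*(25*r^2 - 145*r - 20) + 180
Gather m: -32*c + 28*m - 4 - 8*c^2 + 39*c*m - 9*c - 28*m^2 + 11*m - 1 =-8*c^2 - 41*c - 28*m^2 + m*(39*c + 39) - 5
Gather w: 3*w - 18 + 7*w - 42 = 10*w - 60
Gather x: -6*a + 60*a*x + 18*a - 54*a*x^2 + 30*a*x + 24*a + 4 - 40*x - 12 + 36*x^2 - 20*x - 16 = 36*a + x^2*(36 - 54*a) + x*(90*a - 60) - 24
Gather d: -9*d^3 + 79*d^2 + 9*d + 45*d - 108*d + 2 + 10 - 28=-9*d^3 + 79*d^2 - 54*d - 16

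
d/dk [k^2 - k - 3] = 2*k - 1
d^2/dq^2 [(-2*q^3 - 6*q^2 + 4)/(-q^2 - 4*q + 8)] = 24*(2*q^3 - 5*q^2 + 28*q + 24)/(q^6 + 12*q^5 + 24*q^4 - 128*q^3 - 192*q^2 + 768*q - 512)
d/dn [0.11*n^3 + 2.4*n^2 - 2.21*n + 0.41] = 0.33*n^2 + 4.8*n - 2.21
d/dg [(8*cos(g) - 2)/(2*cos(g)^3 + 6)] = (8*cos(g)^3 - 3*cos(g)^2 - 12)*sin(g)/(cos(g)^6 + 6*cos(g)^3 + 9)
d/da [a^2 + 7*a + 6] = 2*a + 7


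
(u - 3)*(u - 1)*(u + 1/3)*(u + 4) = u^4 + u^3/3 - 13*u^2 + 23*u/3 + 4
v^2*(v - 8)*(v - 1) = v^4 - 9*v^3 + 8*v^2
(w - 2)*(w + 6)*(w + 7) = w^3 + 11*w^2 + 16*w - 84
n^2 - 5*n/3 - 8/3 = (n - 8/3)*(n + 1)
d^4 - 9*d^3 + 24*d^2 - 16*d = d*(d - 4)^2*(d - 1)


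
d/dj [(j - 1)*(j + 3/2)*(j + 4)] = 3*j^2 + 9*j + 1/2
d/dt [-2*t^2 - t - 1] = -4*t - 1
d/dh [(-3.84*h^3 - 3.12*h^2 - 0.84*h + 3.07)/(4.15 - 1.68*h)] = (12.9024*h^3 - 42.5664*h^2 - 25.896*h + 1.6716)/(2.8224*h^2 - 13.944*h + 17.2225)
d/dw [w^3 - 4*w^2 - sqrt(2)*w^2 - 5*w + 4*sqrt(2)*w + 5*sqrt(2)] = 3*w^2 - 8*w - 2*sqrt(2)*w - 5 + 4*sqrt(2)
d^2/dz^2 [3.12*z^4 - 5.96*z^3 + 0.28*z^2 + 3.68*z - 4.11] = 37.44*z^2 - 35.76*z + 0.56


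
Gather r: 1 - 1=0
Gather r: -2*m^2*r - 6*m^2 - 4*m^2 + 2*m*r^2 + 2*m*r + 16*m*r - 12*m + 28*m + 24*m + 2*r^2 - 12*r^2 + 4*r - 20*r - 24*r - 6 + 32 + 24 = -10*m^2 + 40*m + r^2*(2*m - 10) + r*(-2*m^2 + 18*m - 40) + 50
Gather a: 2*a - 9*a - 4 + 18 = 14 - 7*a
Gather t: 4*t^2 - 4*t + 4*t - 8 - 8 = 4*t^2 - 16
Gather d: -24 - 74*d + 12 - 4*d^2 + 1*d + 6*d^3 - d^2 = 6*d^3 - 5*d^2 - 73*d - 12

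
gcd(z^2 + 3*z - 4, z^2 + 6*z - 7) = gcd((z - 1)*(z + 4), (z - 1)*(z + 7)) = z - 1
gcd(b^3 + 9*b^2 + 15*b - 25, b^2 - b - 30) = b + 5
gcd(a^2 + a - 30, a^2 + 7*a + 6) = a + 6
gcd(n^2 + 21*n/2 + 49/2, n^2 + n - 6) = 1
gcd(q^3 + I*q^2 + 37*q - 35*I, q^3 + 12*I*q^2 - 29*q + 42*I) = q^2 + 6*I*q + 7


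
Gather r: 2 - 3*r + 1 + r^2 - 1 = r^2 - 3*r + 2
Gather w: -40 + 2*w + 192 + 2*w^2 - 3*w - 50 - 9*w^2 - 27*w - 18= -7*w^2 - 28*w + 84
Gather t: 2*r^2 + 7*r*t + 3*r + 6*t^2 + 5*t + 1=2*r^2 + 3*r + 6*t^2 + t*(7*r + 5) + 1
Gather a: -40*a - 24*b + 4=-40*a - 24*b + 4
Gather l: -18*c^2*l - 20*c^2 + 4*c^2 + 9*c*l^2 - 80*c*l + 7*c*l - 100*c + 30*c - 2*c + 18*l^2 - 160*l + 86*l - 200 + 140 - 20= -16*c^2 - 72*c + l^2*(9*c + 18) + l*(-18*c^2 - 73*c - 74) - 80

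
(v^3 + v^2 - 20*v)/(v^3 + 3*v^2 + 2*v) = (v^2 + v - 20)/(v^2 + 3*v + 2)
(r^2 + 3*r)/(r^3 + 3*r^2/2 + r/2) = 2*(r + 3)/(2*r^2 + 3*r + 1)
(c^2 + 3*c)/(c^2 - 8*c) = (c + 3)/(c - 8)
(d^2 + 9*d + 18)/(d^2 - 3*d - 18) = (d + 6)/(d - 6)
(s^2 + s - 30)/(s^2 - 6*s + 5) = (s + 6)/(s - 1)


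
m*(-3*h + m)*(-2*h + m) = 6*h^2*m - 5*h*m^2 + m^3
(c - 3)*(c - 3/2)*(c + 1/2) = c^3 - 4*c^2 + 9*c/4 + 9/4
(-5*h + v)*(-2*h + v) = 10*h^2 - 7*h*v + v^2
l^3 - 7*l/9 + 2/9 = (l - 2/3)*(l - 1/3)*(l + 1)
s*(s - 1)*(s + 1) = s^3 - s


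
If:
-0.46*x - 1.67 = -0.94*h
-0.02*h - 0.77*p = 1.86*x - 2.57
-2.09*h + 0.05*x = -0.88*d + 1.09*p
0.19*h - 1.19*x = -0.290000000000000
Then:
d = 7.21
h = 2.06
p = 1.90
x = 0.57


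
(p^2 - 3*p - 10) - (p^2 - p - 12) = 2 - 2*p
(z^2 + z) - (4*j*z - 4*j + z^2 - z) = -4*j*z + 4*j + 2*z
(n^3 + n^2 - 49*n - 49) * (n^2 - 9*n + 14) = n^5 - 8*n^4 - 44*n^3 + 406*n^2 - 245*n - 686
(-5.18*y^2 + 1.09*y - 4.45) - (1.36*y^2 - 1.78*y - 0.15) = -6.54*y^2 + 2.87*y - 4.3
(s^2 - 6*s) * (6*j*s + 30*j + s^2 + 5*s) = 6*j*s^3 - 6*j*s^2 - 180*j*s + s^4 - s^3 - 30*s^2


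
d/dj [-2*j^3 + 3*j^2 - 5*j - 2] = -6*j^2 + 6*j - 5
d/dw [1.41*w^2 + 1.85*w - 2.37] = 2.82*w + 1.85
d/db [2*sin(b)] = 2*cos(b)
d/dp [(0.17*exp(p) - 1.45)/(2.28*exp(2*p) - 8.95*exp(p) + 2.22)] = (-0.3876*exp(2*p) + 6.612*exp(p) - 12.6001)*exp(p)/(5.1984*exp(4*p) - 40.812*exp(3*p) + 90.2257*exp(2*p) - 39.738*exp(p) + 4.9284)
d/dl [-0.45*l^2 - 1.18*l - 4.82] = -0.9*l - 1.18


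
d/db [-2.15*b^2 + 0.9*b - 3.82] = 0.9 - 4.3*b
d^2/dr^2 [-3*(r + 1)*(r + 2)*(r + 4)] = -18*r - 42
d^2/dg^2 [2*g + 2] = 0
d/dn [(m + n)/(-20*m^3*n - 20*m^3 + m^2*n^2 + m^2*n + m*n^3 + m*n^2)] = (-20*m^2*n - 20*m^2 + m*n^2 + m*n + n^3 + n^2 - (m + n)*(-20*m^2 + 2*m*n + m + 3*n^2 + 2*n))/(m*(-20*m^2*n - 20*m^2 + m*n^2 + m*n + n^3 + n^2)^2)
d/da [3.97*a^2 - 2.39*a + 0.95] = 7.94*a - 2.39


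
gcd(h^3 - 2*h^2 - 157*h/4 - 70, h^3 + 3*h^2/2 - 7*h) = h + 7/2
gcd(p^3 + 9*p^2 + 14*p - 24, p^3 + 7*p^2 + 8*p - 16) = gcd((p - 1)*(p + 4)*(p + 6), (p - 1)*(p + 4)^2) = p^2 + 3*p - 4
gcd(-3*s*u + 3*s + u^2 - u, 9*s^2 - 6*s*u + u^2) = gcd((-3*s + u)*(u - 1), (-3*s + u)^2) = 3*s - u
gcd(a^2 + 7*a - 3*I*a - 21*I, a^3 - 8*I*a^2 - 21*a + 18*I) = a - 3*I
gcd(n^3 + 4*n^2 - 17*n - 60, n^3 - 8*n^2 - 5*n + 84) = n^2 - n - 12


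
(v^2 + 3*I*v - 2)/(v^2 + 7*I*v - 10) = (v + I)/(v + 5*I)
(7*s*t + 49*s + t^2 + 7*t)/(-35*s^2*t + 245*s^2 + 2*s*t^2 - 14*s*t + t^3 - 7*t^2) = (-t - 7)/(5*s*t - 35*s - t^2 + 7*t)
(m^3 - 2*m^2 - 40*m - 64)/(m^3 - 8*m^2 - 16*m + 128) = (m + 2)/(m - 4)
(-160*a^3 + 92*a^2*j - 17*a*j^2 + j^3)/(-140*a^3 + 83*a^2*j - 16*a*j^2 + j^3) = (8*a - j)/(7*a - j)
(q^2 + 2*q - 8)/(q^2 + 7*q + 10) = (q^2 + 2*q - 8)/(q^2 + 7*q + 10)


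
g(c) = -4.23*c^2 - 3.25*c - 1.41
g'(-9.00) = 72.89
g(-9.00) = -314.79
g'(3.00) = -28.63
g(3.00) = -49.23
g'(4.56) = -41.83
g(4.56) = -104.19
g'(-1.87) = 12.57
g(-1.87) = -10.12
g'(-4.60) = 35.67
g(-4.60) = -75.97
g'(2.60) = -25.25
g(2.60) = -38.45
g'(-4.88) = 38.03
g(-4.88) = -86.28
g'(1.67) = -17.38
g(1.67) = -18.63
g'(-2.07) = 14.26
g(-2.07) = -12.81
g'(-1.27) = 7.49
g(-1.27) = -4.11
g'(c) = -8.46*c - 3.25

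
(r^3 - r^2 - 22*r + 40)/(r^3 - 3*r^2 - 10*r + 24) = (r + 5)/(r + 3)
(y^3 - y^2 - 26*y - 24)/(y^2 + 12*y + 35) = (y^3 - y^2 - 26*y - 24)/(y^2 + 12*y + 35)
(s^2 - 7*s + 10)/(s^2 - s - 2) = (s - 5)/(s + 1)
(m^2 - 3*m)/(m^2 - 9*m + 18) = m/(m - 6)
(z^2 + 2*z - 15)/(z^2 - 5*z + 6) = (z + 5)/(z - 2)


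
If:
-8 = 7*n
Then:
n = -8/7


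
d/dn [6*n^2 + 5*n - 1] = 12*n + 5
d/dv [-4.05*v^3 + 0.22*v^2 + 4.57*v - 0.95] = -12.15*v^2 + 0.44*v + 4.57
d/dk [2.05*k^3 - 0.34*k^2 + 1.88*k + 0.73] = 6.15*k^2 - 0.68*k + 1.88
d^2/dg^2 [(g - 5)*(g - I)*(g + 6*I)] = 6*g - 10 + 10*I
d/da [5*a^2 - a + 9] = 10*a - 1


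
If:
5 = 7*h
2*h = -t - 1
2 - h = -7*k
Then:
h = 5/7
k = -9/49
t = -17/7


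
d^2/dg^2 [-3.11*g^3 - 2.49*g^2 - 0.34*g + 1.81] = -18.66*g - 4.98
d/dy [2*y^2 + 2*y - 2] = 4*y + 2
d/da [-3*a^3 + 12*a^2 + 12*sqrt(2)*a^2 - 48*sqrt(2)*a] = -9*a^2 + 24*a + 24*sqrt(2)*a - 48*sqrt(2)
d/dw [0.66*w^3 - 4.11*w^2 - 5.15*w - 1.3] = 1.98*w^2 - 8.22*w - 5.15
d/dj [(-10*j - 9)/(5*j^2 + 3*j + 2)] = (50*j^2 + 90*j + 7)/(25*j^4 + 30*j^3 + 29*j^2 + 12*j + 4)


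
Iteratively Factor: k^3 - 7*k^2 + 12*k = (k - 3)*(k^2 - 4*k) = k*(k - 3)*(k - 4)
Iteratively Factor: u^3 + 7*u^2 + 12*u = (u)*(u^2 + 7*u + 12) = u*(u + 3)*(u + 4)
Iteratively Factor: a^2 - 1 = (a + 1)*(a - 1)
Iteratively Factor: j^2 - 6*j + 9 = (j - 3)*(j - 3)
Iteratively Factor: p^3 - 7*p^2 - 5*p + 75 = (p - 5)*(p^2 - 2*p - 15) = (p - 5)^2*(p + 3)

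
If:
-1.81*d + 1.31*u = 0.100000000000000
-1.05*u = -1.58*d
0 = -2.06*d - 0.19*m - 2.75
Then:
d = 0.62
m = -21.20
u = 0.93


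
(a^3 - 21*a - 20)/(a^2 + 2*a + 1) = (a^2 - a - 20)/(a + 1)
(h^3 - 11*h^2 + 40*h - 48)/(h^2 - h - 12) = (h^2 - 7*h + 12)/(h + 3)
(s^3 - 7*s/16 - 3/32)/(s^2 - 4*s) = (32*s^3 - 14*s - 3)/(32*s*(s - 4))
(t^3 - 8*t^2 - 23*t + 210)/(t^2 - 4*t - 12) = (t^2 - 2*t - 35)/(t + 2)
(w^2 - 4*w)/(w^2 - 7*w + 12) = w/(w - 3)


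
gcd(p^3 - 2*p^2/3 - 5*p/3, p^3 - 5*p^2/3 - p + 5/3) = p^2 - 2*p/3 - 5/3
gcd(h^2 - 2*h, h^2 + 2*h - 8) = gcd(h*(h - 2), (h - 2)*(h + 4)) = h - 2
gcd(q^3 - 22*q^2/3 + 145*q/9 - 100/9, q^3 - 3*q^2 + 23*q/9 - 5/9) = q - 5/3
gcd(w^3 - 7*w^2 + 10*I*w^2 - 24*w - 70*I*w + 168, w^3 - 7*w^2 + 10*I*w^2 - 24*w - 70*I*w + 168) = w^3 + w^2*(-7 + 10*I) + w*(-24 - 70*I) + 168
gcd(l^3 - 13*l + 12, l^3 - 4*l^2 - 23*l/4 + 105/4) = l - 3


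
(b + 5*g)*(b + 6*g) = b^2 + 11*b*g + 30*g^2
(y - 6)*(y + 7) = y^2 + y - 42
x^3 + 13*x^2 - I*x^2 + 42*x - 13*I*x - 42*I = (x + 6)*(x + 7)*(x - I)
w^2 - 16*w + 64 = (w - 8)^2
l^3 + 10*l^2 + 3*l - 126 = (l - 3)*(l + 6)*(l + 7)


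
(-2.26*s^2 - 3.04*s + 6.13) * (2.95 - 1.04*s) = 2.3504*s^3 - 3.5054*s^2 - 15.3432*s + 18.0835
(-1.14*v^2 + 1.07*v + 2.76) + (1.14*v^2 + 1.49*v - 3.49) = 2.56*v - 0.73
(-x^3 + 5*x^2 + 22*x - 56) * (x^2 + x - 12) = -x^5 + 4*x^4 + 39*x^3 - 94*x^2 - 320*x + 672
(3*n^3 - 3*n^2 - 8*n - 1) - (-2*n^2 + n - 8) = 3*n^3 - n^2 - 9*n + 7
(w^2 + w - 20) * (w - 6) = w^3 - 5*w^2 - 26*w + 120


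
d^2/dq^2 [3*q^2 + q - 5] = 6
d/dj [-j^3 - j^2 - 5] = j*(-3*j - 2)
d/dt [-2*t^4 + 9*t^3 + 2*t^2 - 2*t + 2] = -8*t^3 + 27*t^2 + 4*t - 2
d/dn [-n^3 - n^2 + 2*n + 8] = -3*n^2 - 2*n + 2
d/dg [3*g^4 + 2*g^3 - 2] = g^2*(12*g + 6)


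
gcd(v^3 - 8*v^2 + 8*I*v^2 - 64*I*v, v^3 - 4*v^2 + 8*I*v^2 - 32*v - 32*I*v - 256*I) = v^2 + v*(-8 + 8*I) - 64*I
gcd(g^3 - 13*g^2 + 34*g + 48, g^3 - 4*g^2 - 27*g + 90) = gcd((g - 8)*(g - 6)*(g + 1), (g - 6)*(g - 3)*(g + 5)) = g - 6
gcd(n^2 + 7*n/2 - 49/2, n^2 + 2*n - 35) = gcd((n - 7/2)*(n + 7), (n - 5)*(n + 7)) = n + 7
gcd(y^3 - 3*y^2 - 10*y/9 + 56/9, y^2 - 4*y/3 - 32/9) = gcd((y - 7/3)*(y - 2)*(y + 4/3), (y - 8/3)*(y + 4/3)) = y + 4/3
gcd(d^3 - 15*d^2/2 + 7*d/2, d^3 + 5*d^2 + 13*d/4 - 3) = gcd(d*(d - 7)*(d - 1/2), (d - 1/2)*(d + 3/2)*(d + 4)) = d - 1/2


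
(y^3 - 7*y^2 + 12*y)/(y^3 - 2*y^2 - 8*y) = (y - 3)/(y + 2)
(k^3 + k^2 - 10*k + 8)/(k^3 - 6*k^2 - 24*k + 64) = (k - 1)/(k - 8)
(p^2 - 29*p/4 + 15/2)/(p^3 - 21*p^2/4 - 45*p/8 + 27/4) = 2*(4*p - 5)/(8*p^2 + 6*p - 9)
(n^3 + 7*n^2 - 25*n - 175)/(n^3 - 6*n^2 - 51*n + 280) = (n + 5)/(n - 8)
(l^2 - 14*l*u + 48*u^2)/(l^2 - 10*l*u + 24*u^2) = (-l + 8*u)/(-l + 4*u)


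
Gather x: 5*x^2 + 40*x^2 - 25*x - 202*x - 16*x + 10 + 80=45*x^2 - 243*x + 90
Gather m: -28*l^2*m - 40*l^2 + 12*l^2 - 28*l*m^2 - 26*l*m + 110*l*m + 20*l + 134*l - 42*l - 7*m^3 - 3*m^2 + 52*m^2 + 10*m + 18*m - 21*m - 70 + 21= -28*l^2 + 112*l - 7*m^3 + m^2*(49 - 28*l) + m*(-28*l^2 + 84*l + 7) - 49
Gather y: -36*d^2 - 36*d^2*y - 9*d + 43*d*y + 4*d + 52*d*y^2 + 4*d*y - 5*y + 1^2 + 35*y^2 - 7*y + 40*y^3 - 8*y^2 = -36*d^2 - 5*d + 40*y^3 + y^2*(52*d + 27) + y*(-36*d^2 + 47*d - 12) + 1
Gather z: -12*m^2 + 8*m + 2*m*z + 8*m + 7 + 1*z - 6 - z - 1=-12*m^2 + 2*m*z + 16*m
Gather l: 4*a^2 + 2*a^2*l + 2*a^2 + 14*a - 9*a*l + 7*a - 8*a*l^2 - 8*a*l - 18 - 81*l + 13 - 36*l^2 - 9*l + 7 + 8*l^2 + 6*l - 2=6*a^2 + 21*a + l^2*(-8*a - 28) + l*(2*a^2 - 17*a - 84)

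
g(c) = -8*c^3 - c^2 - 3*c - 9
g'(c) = -24*c^2 - 2*c - 3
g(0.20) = -9.70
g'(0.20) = -4.36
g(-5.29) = 1163.17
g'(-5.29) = -664.04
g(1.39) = -36.59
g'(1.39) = -52.15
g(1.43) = -38.73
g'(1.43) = -54.94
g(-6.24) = 1914.55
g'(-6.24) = -925.02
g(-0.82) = -2.80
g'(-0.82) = -17.50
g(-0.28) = -8.06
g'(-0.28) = -4.32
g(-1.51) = 20.79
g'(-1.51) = -54.70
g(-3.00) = 207.00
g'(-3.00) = -213.00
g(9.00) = -5949.00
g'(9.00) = -1965.00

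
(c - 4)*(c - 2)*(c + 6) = c^3 - 28*c + 48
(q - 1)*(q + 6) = q^2 + 5*q - 6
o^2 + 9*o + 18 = (o + 3)*(o + 6)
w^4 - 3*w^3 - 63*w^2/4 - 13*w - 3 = (w - 6)*(w + 1/2)^2*(w + 2)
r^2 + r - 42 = (r - 6)*(r + 7)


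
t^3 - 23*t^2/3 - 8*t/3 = t*(t - 8)*(t + 1/3)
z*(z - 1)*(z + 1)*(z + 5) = z^4 + 5*z^3 - z^2 - 5*z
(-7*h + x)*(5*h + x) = -35*h^2 - 2*h*x + x^2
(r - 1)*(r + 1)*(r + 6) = r^3 + 6*r^2 - r - 6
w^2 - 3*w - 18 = (w - 6)*(w + 3)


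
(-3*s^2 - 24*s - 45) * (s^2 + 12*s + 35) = -3*s^4 - 60*s^3 - 438*s^2 - 1380*s - 1575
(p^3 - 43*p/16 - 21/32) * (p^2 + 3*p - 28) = p^5 + 3*p^4 - 491*p^3/16 - 279*p^2/32 + 2345*p/32 + 147/8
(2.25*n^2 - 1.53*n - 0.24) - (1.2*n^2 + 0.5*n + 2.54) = 1.05*n^2 - 2.03*n - 2.78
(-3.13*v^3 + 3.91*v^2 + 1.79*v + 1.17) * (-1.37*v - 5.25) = 4.2881*v^4 + 11.0758*v^3 - 22.9798*v^2 - 11.0004*v - 6.1425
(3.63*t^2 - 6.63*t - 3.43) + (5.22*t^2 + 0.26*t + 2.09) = 8.85*t^2 - 6.37*t - 1.34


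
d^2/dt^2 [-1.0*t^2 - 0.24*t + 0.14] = -2.00000000000000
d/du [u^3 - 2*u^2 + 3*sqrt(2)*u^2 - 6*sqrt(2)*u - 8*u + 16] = 3*u^2 - 4*u + 6*sqrt(2)*u - 6*sqrt(2) - 8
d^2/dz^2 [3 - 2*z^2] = -4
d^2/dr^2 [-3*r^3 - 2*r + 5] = -18*r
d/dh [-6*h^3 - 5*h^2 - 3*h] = -18*h^2 - 10*h - 3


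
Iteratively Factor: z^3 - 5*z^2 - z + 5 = (z - 5)*(z^2 - 1) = (z - 5)*(z + 1)*(z - 1)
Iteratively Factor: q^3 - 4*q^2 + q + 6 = (q - 3)*(q^2 - q - 2) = (q - 3)*(q + 1)*(q - 2)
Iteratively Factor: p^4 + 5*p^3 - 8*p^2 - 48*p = (p - 3)*(p^3 + 8*p^2 + 16*p) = p*(p - 3)*(p^2 + 8*p + 16) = p*(p - 3)*(p + 4)*(p + 4)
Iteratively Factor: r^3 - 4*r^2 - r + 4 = (r - 1)*(r^2 - 3*r - 4) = (r - 4)*(r - 1)*(r + 1)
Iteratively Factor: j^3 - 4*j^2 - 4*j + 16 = (j - 2)*(j^2 - 2*j - 8) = (j - 4)*(j - 2)*(j + 2)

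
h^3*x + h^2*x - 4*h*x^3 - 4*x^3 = (h - 2*x)*(h + 2*x)*(h*x + x)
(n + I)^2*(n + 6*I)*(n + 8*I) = n^4 + 16*I*n^3 - 77*n^2 - 110*I*n + 48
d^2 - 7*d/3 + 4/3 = (d - 4/3)*(d - 1)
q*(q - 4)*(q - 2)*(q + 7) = q^4 + q^3 - 34*q^2 + 56*q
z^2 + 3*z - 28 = (z - 4)*(z + 7)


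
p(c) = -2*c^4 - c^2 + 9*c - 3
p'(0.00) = 9.00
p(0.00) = -3.00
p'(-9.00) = 5859.00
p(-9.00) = -13287.00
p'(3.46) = -329.29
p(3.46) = -270.47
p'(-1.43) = 35.25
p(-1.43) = -26.28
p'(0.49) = 7.08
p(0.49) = 1.05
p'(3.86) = -458.82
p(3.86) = -427.16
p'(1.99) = -58.02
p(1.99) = -20.41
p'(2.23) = -84.18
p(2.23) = -37.36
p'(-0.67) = 12.75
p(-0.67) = -9.88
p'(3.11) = -237.86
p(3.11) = -171.78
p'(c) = -8*c^3 - 2*c + 9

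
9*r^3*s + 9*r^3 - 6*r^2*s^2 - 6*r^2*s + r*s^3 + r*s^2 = (-3*r + s)^2*(r*s + r)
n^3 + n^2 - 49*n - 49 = (n - 7)*(n + 1)*(n + 7)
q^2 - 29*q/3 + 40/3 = (q - 8)*(q - 5/3)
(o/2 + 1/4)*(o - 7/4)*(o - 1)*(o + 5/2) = o^4/2 + o^3/8 - 21*o^2/8 + 29*o/32 + 35/32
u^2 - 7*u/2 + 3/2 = (u - 3)*(u - 1/2)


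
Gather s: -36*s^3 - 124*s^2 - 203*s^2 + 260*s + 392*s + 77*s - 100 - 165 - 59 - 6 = -36*s^3 - 327*s^2 + 729*s - 330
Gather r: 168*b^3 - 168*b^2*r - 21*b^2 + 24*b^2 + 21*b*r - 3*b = 168*b^3 + 3*b^2 - 3*b + r*(-168*b^2 + 21*b)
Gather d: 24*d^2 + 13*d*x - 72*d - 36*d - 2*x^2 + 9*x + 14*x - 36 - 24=24*d^2 + d*(13*x - 108) - 2*x^2 + 23*x - 60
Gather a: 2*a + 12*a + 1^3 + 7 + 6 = 14*a + 14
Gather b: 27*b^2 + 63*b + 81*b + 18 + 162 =27*b^2 + 144*b + 180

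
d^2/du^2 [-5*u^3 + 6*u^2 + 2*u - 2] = 12 - 30*u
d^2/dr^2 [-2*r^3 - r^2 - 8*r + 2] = -12*r - 2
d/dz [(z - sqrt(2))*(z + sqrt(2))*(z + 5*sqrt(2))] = 3*z^2 + 10*sqrt(2)*z - 2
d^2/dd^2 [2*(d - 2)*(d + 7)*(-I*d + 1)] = -12*I*d + 4 - 20*I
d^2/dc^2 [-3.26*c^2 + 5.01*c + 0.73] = -6.52000000000000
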